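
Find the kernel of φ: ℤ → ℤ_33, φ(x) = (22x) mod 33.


Kernel = preimage of identity
ker(φ) = {x ∈ ℤ : 22x ≡ 0 (mod 33)}. gcd(22,33) = 11, so 22x ≡ 0 (mod 33) ⟺ x ≡ 0 (mod 33/11 = 3). Hence ker(φ) = 3ℤ

ker(φ) = 3ℤ


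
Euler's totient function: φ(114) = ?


Factor n: 114 = 2 × 3 × 19
φ(n) = n · ∏(1 - 1/p) over distinct primes p | n
φ(114) = 114 · (1 - 1/2) · (1 - 1/3) · (1 - 1/19) = 36

φ(114) = 36


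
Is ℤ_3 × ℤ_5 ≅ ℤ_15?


Comparing ℤ_3 × ℤ_5 and ℤ_15:
gcd(3,5) = 1, so ℤ_3 × ℤ_5 ≅ ℤ_15 (CRT)

Yes, ℤ_3 × ℤ_5 ≅ ℤ_15


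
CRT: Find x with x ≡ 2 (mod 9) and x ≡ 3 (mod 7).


m₁ = 9, m₂ = 7, gcd = 1, so CRT applies. M = m₁·m₂ = 63
Let M₁ = M/m₁ = 7, M₂ = M/m₂ = 9
Find y₁ ≡ M₁⁻¹ (mod m₁): 7⁻¹ ≡ 4 (mod 9)
Find y₂ ≡ M₂⁻¹ (mod m₂): 9⁻¹ ≡ 4 (mod 7)
x = a₁·M₁·y₁ + a₂·M₂·y₂ = 2·7·4 + 3·9·4 = 164
Reduce mod 63: x ≡ 38
Check: 38 mod 9 = 2 ✓, 38 mod 7 = 3 ✓

x ≡ 38 (mod 63)


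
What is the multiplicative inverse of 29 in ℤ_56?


Use the extended Euclidean algorithm to write 1 = 29·s + 56·t; then s mod 56 is the inverse.
Euclidean algorithm:
  29 = 0·56 + 29
  56 = 1·29 + 27
  29 = 1·27 + 2
  27 = 13·2 + 1
  2 = 2·1 + 0
gcd(29,56) = 1
Back-substitution gives: 29·(-27) + 56·(14) = 1
So 29⁻¹ ≡ -27 ≡ 29 (mod 56)
Check: 29 × 29 = 841 ≡ 1 (mod 56) ✓

29⁻¹ ≡ 29 (mod 56)


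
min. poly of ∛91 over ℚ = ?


∛91 satisfies x³ - 91 = 0, irreducible over ℚ (no rational root; 91 is not a perfect cube)

Minimal polynomial: x³ - 91


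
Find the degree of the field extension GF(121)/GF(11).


GF(121) = GF(11^2), so the extension degree is 2

[GF(121)/GF(11)] = 2


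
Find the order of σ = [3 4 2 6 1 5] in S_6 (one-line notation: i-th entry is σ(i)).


Cycle decomposition: (1 3 2 4 6 5)
Cycle lengths: 6
Order = lcm(6) = 6

ord(σ) = 6


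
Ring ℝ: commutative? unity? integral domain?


ℝ is a field: commutative, has unity, every nonzero element is a unit (hence an integral domain)
Commutative: Yes
Integral domain: Yes
Has unity: Yes

ℝ: Commutative=Yes, Unity=Yes


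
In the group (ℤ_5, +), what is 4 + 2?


Operation: addition mod 5
4 + 2 = (a + b) mod 5 with a = 4, b = 2

4 + 2 = 1


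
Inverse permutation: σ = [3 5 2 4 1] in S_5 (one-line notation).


To find σ⁻¹, swap domain and range:
σ(1) = 3 → σ⁻¹(3) = 1
σ(2) = 5 → σ⁻¹(5) = 2
σ(3) = 2 → σ⁻¹(2) = 3
σ(4) = 4 → σ⁻¹(4) = 4
σ(5) = 1 → σ⁻¹(1) = 5

σ⁻¹ = [5 3 1 4 2]


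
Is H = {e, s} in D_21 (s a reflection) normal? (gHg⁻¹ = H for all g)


H = {e, s} in D_21 (s a reflection)
r·s·r⁻¹ = sr⁻² ≠ s for n ≥ 3, so {e, s} is not closed under conjugation

No, not a normal subgroup


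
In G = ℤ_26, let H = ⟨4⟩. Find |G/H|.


|⟨4⟩| = n / gcd(4, 26) = 26 / 2 = 13
H is normal (ℤ_26 is abelian).
|G/H| = |G| / |H| = 26 / 13 = 2

|G/H| = 2


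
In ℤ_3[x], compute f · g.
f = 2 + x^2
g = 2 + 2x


Expand and collect like terms; reduce coefficients mod 3:
x^0: 2·2 = 4 ≡ 1 (mod 3)
x^1: 2·2 + 0·2 = 4 ≡ 1 (mod 3)
x^2: 0·2 + 1·2 = 2 ≡ 2 (mod 3)
x^3: 1·2 = 2 ≡ 2 (mod 3)
Result: 1 + x + 2x^2 + 2x^3

f · g = 1 + x + 2x^2 + 2x^3


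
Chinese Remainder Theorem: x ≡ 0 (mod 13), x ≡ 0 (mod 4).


m₁ = 13, m₂ = 4, gcd = 1, so CRT applies. M = m₁·m₂ = 52
Let M₁ = M/m₁ = 4, M₂ = M/m₂ = 13
Find y₁ ≡ M₁⁻¹ (mod m₁): 4⁻¹ ≡ 10 (mod 13)
Find y₂ ≡ M₂⁻¹ (mod m₂): 13⁻¹ ≡ 1 (mod 4)
x = a₁·M₁·y₁ + a₂·M₂·y₂ = 0·4·10 + 0·13·1 = 0
Reduce mod 52: x ≡ 0
Check: 0 mod 13 = 0 ✓, 0 mod 4 = 0 ✓

x ≡ 0 (mod 52)


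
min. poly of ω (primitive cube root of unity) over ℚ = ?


ω satisfies x² + x + 1 = 0 (the cyclotomic polynomial Φ₃)

Minimal polynomial: x² + x + 1


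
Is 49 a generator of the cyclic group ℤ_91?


g generates ℤ_n iff gcd(g, n) = 1
gcd(49, 91) = 7
Since gcd = 7 ≠ 1, ⟨49⟩ has order 13 < 91, so 49 is not a generator.

No, 49 does not generate ℤ_91


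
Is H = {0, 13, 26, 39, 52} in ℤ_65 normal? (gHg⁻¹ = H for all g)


H = {0, 13, 26, 39, 52} in ℤ_65
ℤ_65 is abelian; every subgroup of an abelian group is normal

Yes, normal subgroup


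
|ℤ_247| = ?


ℤ_n has n elements.

|ℤ_247| = 247


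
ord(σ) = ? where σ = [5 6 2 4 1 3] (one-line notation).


Cycle decomposition: (1 5) (2 6 3)
Cycle lengths: 2, 3
Order = lcm(2, 3) = 6

ord(σ) = 6


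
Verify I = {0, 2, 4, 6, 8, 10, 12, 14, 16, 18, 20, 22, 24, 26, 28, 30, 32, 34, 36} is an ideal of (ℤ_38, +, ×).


Check ideal conditions for I = {0, 2, 4, 6, 8, 10, 12, 14, 16, 18, 20, 22, 24, 26, 28, 30, 32, 34, 36} in ℤ_38:
(1) I is an additive subgroup? Yes
(2) For r ∈ ℤ_38 and a ∈ I: r·a ∈ I? Yes

Yes, I is an ideal of ℤ_38


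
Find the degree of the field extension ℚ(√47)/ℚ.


√47 has minimal polynomial x² - 47 (irreducible over ℚ since 47 is squarefree)

[ℚ(√47)/ℚ] = 2


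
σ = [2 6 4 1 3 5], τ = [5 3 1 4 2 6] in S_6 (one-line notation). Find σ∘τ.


σ∘τ: apply τ first, then σ
1 →τ 5 →σ 3
2 →τ 3 →σ 4
3 →τ 1 →σ 2
4 →τ 4 →σ 1
5 →τ 2 →σ 6
6 →τ 6 →σ 5

σ∘τ = [3 4 2 1 6 5]


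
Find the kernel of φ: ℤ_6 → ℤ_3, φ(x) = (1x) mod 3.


Kernel = preimage of identity
ker(φ) = {x ∈ ℤ_6 : 1x ≡ 0 (mod 3)}. Since 3 | 6, φ is well-defined. The kernel is the cyclic subgroup ⟨3⟩ of ℤ_6 (order 2), i.e. {0, 3}

ker(φ) = {0, 3}


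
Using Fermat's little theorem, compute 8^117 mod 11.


Fermat's little theorem: if p is prime and gcd(a,p)=1, then a^(p-1) ≡ 1 (mod p)
p = 11 is prime, gcd(8,11) = 1
Reduce exponent: 117 mod 10 = 7
So 8^117 ≡ 8^7 (mod 11)
8^7 mod 11 = 2

8^117 ≡ 2 (mod 11)


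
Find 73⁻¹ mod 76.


Use the extended Euclidean algorithm to write 1 = 73·s + 76·t; then s mod 76 is the inverse.
Euclidean algorithm:
  73 = 0·76 + 73
  76 = 1·73 + 3
  73 = 24·3 + 1
  3 = 3·1 + 0
gcd(73,76) = 1
Back-substitution gives: 73·(25) + 76·(-24) = 1
So 73⁻¹ ≡ 25 ≡ 25 (mod 76)
Check: 73 × 25 = 1825 ≡ 1 (mod 76) ✓

73⁻¹ ≡ 25 (mod 76)


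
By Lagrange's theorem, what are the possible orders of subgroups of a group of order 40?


Lagrange's theorem: |H| divides |G|
|G| = 40
Divisors of 40: 1, 2, 4, 5, 8, 10, 20, 40

Possible subgroup orders: {1, 2, 4, 5, 8, 10, 20, 40}


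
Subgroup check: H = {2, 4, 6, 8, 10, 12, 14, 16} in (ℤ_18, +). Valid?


Subgroup test for H = {2, 4, 6, 8, 10, 12, 14, 16} in (ℤ_18, +):
(1) 0 ∈ H? No
(2) Closure: for all a,b ∈ H, (a+b) mod 18 ∈ H? No  [counterexample: 2 + 16 = 0 ∉ H]
(3) Inverses: for all a ∈ H, -a mod 18 ∈ H? Yes

No, H is not a subgroup of ℤ_18


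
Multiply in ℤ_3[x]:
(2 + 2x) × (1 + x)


Expand and collect like terms; reduce coefficients mod 3:
x^0: 2·1 = 2 ≡ 2 (mod 3)
x^1: 2·1 + 2·1 = 4 ≡ 1 (mod 3)
x^2: 2·1 = 2 ≡ 2 (mod 3)
Result: 2 + x + 2x^2

f · g = 2 + x + 2x^2


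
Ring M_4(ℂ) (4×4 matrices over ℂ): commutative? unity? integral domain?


Matrix multiplication is non-commutative for n ≥ 2; the identity matrix I is the unity; singular matrices give zero divisors, so not an integral domain
Commutative: No
Integral domain: No
Has unity: Yes

M_4(ℂ) (4×4 matrices over ℂ): Commutative=No, Unity=Yes


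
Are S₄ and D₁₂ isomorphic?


Comparing S₄ and D₁₂:
S₄ has trivial center; D₁₂ has center {e, r⁶}

No, S₄ ≇ D₁₂


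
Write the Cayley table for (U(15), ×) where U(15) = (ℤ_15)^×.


Elements: {1, 2, 4, 7, 8, 11, 13, 14}
Operation: multiplication mod 15
Entry (a, b) = (a × b) mod 15

Cayley table:
   |  1 |  2 |  4 |  7 |  8 | 11 | 13 | 14
 1 |  1 |  2 |  4 |  7 |  8 | 11 | 13 | 14
 2 |  2 |  4 |  8 | 14 |  1 |  7 | 11 | 13
 4 |  4 |  8 |  1 | 13 |  2 | 14 |  7 | 11
 7 |  7 | 14 | 13 |  4 | 11 |  2 |  1 |  8
 8 |  8 |  1 |  2 | 11 |  4 | 13 | 14 |  7
11 | 11 |  7 | 14 |  2 | 13 |  1 |  8 |  4
13 | 13 | 11 |  7 |  1 | 14 |  8 |  4 |  2
14 | 14 | 13 | 11 |  8 |  7 |  4 |  2 |  1


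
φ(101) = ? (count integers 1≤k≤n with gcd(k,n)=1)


Factor n: 101 = 101
φ(n) = n · ∏(1 - 1/p) over distinct primes p | n
φ(101) = 101 · (1 - 1/101) = 100

φ(101) = 100


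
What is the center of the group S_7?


Z(G) = {g ∈ G | gx = xg for all x ∈ G}
S_n is non-abelian for n ≥ 3; Z(S_7) is trivial

Z(S_7) = {e}


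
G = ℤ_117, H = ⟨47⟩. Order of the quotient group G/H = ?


|⟨47⟩| = n / gcd(47, 117) = 117 / 1 = 117
H is normal (ℤ_117 is abelian).
|G/H| = |G| / |H| = 117 / 117 = 1

|G/H| = 1


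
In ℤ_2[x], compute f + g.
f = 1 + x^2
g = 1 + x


Add coefficients mod 2:
x^0: 1 + 1 = 0 (mod 2)
x^1: 0 + 1 = 1 (mod 2)
x^2: 1 + 0 = 1 (mod 2)
Result: x + x^2

f + g = x + x^2


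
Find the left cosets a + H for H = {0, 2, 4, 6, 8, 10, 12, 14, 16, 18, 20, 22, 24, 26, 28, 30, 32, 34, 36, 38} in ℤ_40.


H = {0, 2, 4, 6, 8, 10, 12, 14, 16, 18, 20, 22, 24, 26, 28, 30, 32, 34, 36, 38}, |H| = 20
Number of cosets = |G|/|H| = 40/20 = 2
0 + H = {0, 2, 4, 6, 8, 10, 12, 14, 16, 18, 20, 22, 24, 26, 28, 30, 32, 34, 36, 38}
1 + H = {1, 3, 5, 7, 9, 11, 13, 15, 17, 19, 21, 23, 25, 27, 29, 31, 33, 35, 37, 39}

Cosets: 0+H={0,2,4,6,8,10,12,14,16,18,20,22,24,26,28,30,32,34,36,38}; 1+H={1,3,5,7,9,11,13,15,17,19,21,23,25,27,29,31,33,35,37,39}


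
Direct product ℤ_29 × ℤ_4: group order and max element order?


|ℤ_29 × ℤ_4| = 29 × 4 = 116
Max element order = lcm(29,4) = 116
Cyclic? Yes (gcd=1)

|ℤ_29×ℤ_4| = 116, max element order = 116


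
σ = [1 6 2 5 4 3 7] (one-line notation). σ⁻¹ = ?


To find σ⁻¹, swap domain and range:
σ(1) = 1 → σ⁻¹(1) = 1
σ(2) = 6 → σ⁻¹(6) = 2
σ(3) = 2 → σ⁻¹(2) = 3
σ(4) = 5 → σ⁻¹(5) = 4
σ(5) = 4 → σ⁻¹(4) = 5
σ(6) = 3 → σ⁻¹(3) = 6
σ(7) = 7 → σ⁻¹(7) = 7

σ⁻¹ = [1 3 6 5 4 2 7]


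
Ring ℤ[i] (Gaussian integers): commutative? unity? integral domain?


ℤ[i] is a commutative integral domain with unity 1 (in fact a Euclidean domain)
Commutative: Yes
Integral domain: Yes
Has unity: Yes

ℤ[i] (Gaussian integers): Commutative=Yes, Unity=Yes


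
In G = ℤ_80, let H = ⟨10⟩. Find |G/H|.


|⟨10⟩| = n / gcd(10, 80) = 80 / 10 = 8
H is normal (ℤ_80 is abelian).
|G/H| = |G| / |H| = 80 / 8 = 10

|G/H| = 10


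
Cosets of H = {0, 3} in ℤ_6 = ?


H = {0, 3}, |H| = 2
Number of cosets = |G|/|H| = 6/2 = 3
0 + H = {0, 3}
1 + H = {1, 4}
2 + H = {2, 5}

Cosets: 0+H={0,3}; 1+H={1,4}; 2+H={2,5}


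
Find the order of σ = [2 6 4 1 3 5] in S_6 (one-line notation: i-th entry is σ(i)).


Cycle decomposition: (1 2 6 5 3 4)
Cycle lengths: 6
Order = lcm(6) = 6

ord(σ) = 6


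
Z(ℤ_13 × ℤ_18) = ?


Z(G) = {g ∈ G | gx = xg for all x ∈ G}
Direct product of abelian groups is abelian, so Z(G) = G

Z(ℤ_13 × ℤ_18) = ℤ_13 × ℤ_18


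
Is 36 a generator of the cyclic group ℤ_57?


g generates ℤ_n iff gcd(g, n) = 1
gcd(36, 57) = 3
Since gcd = 3 ≠ 1, ⟨36⟩ has order 19 < 57, so 36 is not a generator.

No, 36 does not generate ℤ_57


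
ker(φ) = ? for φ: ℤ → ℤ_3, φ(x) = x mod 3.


Kernel = preimage of identity
ker(φ) = {x ∈ ℤ : x ≡ 0 (mod 3)} = 3ℤ = {0, ±3, ±6, ...}

ker(φ) = 3ℤ


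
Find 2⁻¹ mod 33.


Use the extended Euclidean algorithm to write 1 = 2·s + 33·t; then s mod 33 is the inverse.
Euclidean algorithm:
  2 = 0·33 + 2
  33 = 16·2 + 1
  2 = 2·1 + 0
gcd(2,33) = 1
Back-substitution gives: 2·(-16) + 33·(1) = 1
So 2⁻¹ ≡ -16 ≡ 17 (mod 33)
Check: 2 × 17 = 34 ≡ 1 (mod 33) ✓

2⁻¹ ≡ 17 (mod 33)


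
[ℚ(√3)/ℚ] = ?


√3 has minimal polynomial x² - 3 (irreducible over ℚ since 3 is squarefree)

[ℚ(√3)/ℚ] = 2


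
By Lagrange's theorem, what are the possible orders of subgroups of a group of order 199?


Lagrange's theorem: |H| divides |G|
|G| = 199
Divisors of 199: 1, 199

Possible subgroup orders: {1, 199}


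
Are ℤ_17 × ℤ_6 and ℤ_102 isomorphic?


Comparing ℤ_17 × ℤ_6 and ℤ_102:
gcd(17,6) = 1, so ℤ_17 × ℤ_6 ≅ ℤ_102 (CRT)

Yes, ℤ_17 × ℤ_6 ≅ ℤ_102


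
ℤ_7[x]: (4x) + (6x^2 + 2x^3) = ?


Add coefficients mod 7:
x^0: 0 + 0 = 0 (mod 7)
x^1: 4 + 0 = 4 (mod 7)
x^2: 0 + 6 = 6 (mod 7)
x^3: 0 + 2 = 2 (mod 7)
Result: 4x + 6x^2 + 2x^3

f + g = 4x + 6x^2 + 2x^3


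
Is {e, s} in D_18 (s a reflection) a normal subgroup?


H = {e, s} in D_18 (s a reflection)
r·s·r⁻¹ = sr⁻² ≠ s for n ≥ 3, so {e, s} is not closed under conjugation

No, not a normal subgroup


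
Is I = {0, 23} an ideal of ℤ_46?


Check ideal conditions for I = {0, 23} in ℤ_46:
(1) I is an additive subgroup? Yes
(2) For r ∈ ℤ_46 and a ∈ I: r·a ∈ I? Yes

Yes, I is an ideal of ℤ_46


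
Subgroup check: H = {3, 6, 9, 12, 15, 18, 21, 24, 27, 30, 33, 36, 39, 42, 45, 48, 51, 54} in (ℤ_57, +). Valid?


Subgroup test for H = {3, 6, 9, 12, 15, 18, 21, 24, 27, 30, 33, 36, 39, 42, 45, 48, 51, 54} in (ℤ_57, +):
(1) 0 ∈ H? No
(2) Closure: for all a,b ∈ H, (a+b) mod 57 ∈ H? No  [counterexample: 3 + 54 = 0 ∉ H]
(3) Inverses: for all a ∈ H, -a mod 57 ∈ H? Yes

No, H is not a subgroup of ℤ_57


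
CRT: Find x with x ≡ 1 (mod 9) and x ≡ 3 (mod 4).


m₁ = 9, m₂ = 4, gcd = 1, so CRT applies. M = m₁·m₂ = 36
Let M₁ = M/m₁ = 4, M₂ = M/m₂ = 9
Find y₁ ≡ M₁⁻¹ (mod m₁): 4⁻¹ ≡ 7 (mod 9)
Find y₂ ≡ M₂⁻¹ (mod m₂): 9⁻¹ ≡ 1 (mod 4)
x = a₁·M₁·y₁ + a₂·M₂·y₂ = 1·4·7 + 3·9·1 = 55
Reduce mod 36: x ≡ 19
Check: 19 mod 9 = 1 ✓, 19 mod 4 = 3 ✓

x ≡ 19 (mod 36)


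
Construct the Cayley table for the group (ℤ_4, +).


Elements: {0, 1, 2, 3}
Operation: addition mod 4
Entry (a, b) = (a + b) mod 4

Cayley table:
  | 0 | 1 | 2 | 3
0 | 0 | 1 | 2 | 3
1 | 1 | 2 | 3 | 0
2 | 2 | 3 | 0 | 1
3 | 3 | 0 | 1 | 2


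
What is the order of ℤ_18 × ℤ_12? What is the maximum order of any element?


|ℤ_18 × ℤ_12| = 18 × 12 = 216
Max element order = lcm(18,12) = 36
Cyclic? No (gcd=6)

|ℤ_18×ℤ_12| = 216, max element order = 36


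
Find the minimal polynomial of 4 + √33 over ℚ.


Let α = 4 + √33. Then α - 4 = √33, so (α - 4)² = 33, giving α² - 8α - 17 = 0. Degree 2 and α ∉ ℚ, so this is the minimal polynomial.

Minimal polynomial: x² - 8x - 17


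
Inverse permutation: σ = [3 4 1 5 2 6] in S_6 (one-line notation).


To find σ⁻¹, swap domain and range:
σ(1) = 3 → σ⁻¹(3) = 1
σ(2) = 4 → σ⁻¹(4) = 2
σ(3) = 1 → σ⁻¹(1) = 3
σ(4) = 5 → σ⁻¹(5) = 4
σ(5) = 2 → σ⁻¹(2) = 5
σ(6) = 6 → σ⁻¹(6) = 6

σ⁻¹ = [3 5 1 2 4 6]


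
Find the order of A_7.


|A_n| = n!/2 (even permutations)
|A_7| = 7!/2 = 5040/2 = 2520

|A_7| = 2520


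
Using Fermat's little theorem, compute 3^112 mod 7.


Fermat's little theorem: if p is prime and gcd(a,p)=1, then a^(p-1) ≡ 1 (mod p)
p = 7 is prime, gcd(3,7) = 1
Reduce exponent: 112 mod 6 = 4
So 3^112 ≡ 3^4 (mod 7)
3^4 mod 7 = 4

3^112 ≡ 4 (mod 7)


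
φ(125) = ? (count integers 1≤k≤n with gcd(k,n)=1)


Factor n: 125 = 5^3
φ(n) = n · ∏(1 - 1/p) over distinct primes p | n
φ(125) = 125 · (1 - 1/5) = 100

φ(125) = 100


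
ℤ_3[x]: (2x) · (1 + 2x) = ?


Expand and collect like terms; reduce coefficients mod 3:
x^0: 0·1 = 0 ≡ 0 (mod 3)
x^1: 0·2 + 2·1 = 2 ≡ 2 (mod 3)
x^2: 2·2 = 4 ≡ 1 (mod 3)
Result: 2x + x^2

f · g = 2x + x^2


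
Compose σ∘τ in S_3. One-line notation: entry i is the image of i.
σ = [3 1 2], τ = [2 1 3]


σ∘τ: apply τ first, then σ
1 →τ 2 →σ 1
2 →τ 1 →σ 3
3 →τ 3 →σ 2

σ∘τ = [1 3 2]


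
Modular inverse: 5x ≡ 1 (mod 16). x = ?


Use the extended Euclidean algorithm to write 1 = 5·s + 16·t; then s mod 16 is the inverse.
Euclidean algorithm:
  5 = 0·16 + 5
  16 = 3·5 + 1
  5 = 5·1 + 0
gcd(5,16) = 1
Back-substitution gives: 5·(-3) + 16·(1) = 1
So 5⁻¹ ≡ -3 ≡ 13 (mod 16)
Check: 5 × 13 = 65 ≡ 1 (mod 16) ✓

5⁻¹ ≡ 13 (mod 16)


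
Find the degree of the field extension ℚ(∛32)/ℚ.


∛32 has minimal polynomial x³ - 32 (irreducible over ℚ since 32 is not a perfect cube)

[ℚ(∛32)/ℚ] = 3


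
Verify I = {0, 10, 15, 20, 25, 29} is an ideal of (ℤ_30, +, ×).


Check ideal conditions for I = {0, 10, 15, 20, 25, 29} in ℤ_30:
(1) I is an additive subgroup? No
(2) For r ∈ ℤ_30 and a ∈ I: r·a ∈ I? No  [counterexample: r=2, a=29, r·a mod 30 = 28 ∉ I]

No, I is not an ideal of ℤ_30


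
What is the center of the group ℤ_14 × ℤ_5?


Z(G) = {g ∈ G | gx = xg for all x ∈ G}
Direct product of abelian groups is abelian, so Z(G) = G

Z(ℤ_14 × ℤ_5) = ℤ_14 × ℤ_5


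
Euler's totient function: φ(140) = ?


Factor n: 140 = 2^2 × 5 × 7
φ(n) = n · ∏(1 - 1/p) over distinct primes p | n
φ(140) = 140 · (1 - 1/2) · (1 - 1/5) · (1 - 1/7) = 48

φ(140) = 48


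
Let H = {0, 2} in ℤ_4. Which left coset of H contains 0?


0 + H = {0 + h (mod 4) : h ∈ H}
0+0=0, 0+2=2

0 + H = {0, 2}


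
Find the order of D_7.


|D_n| = 2n (n rotations and n reflections)
|D_7| = 2×7 = 14

|D_7| = 14


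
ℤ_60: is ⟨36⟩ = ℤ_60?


g generates ℤ_n iff gcd(g, n) = 1
gcd(36, 60) = 12
Since gcd = 12 ≠ 1, ⟨36⟩ has order 5 < 60, so 36 is not a generator.

No, 36 does not generate ℤ_60


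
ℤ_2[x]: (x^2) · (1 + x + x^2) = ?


Expand and collect like terms; reduce coefficients mod 2:
x^0: 0·1 = 0 ≡ 0 (mod 2)
x^1: 0·1 + 0·1 = 0 ≡ 0 (mod 2)
x^2: 0·1 + 0·1 + 1·1 = 1 ≡ 1 (mod 2)
x^3: 0·1 + 1·1 = 1 ≡ 1 (mod 2)
x^4: 1·1 = 1 ≡ 1 (mod 2)
Result: x^2 + x^3 + x^4

f · g = x^2 + x^3 + x^4


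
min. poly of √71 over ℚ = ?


√71 satisfies x² - 71 = 0, irreducible over ℚ since 71 is squarefree

Minimal polynomial: x² - 71


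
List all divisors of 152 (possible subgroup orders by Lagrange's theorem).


Lagrange's theorem: |H| divides |G|
|G| = 152
Divisors of 152: 1, 2, 4, 8, 19, 38, 76, 152

Possible subgroup orders: {1, 2, 4, 8, 19, 38, 76, 152}


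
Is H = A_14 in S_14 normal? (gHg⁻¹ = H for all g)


H = A_14 in S_14
A_14 has index 2 in S_14, and every subgroup of index 2 is normal

Yes, normal subgroup


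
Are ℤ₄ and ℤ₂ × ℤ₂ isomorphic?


Comparing ℤ₄ and ℤ₂ × ℤ₂:
ℤ₄ has an element of order 4; ℤ₂×ℤ₂ has exponent 2

No, ℤ₄ ≇ ℤ₂ × ℤ₂


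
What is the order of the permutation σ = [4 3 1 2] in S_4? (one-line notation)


Cycle decomposition: (1 4 2 3)
Cycle lengths: 4
Order = lcm(4) = 4

ord(σ) = 4


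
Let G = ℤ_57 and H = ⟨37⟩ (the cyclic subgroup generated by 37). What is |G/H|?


|⟨37⟩| = n / gcd(37, 57) = 57 / 1 = 57
H is normal (ℤ_57 is abelian).
|G/H| = |G| / |H| = 57 / 57 = 1

|G/H| = 1


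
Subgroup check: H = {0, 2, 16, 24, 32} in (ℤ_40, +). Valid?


Subgroup test for H = {0, 2, 16, 24, 32} in (ℤ_40, +):
(1) 0 ∈ H? Yes
(2) Closure: for all a,b ∈ H, (a+b) mod 40 ∈ H? No  [counterexample: 2 + 2 = 4 ∉ H]
(3) Inverses: for all a ∈ H, -a mod 40 ∈ H? No

No, H is not a subgroup of ℤ_40


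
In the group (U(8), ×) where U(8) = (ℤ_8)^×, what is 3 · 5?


Operation: multiplication mod 8
3 · 5 = (a × b) mod 8 with a = 3, b = 5

3 · 5 = 7


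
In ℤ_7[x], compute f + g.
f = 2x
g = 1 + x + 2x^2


Add coefficients mod 7:
x^0: 0 + 1 = 1 (mod 7)
x^1: 2 + 1 = 3 (mod 7)
x^2: 0 + 2 = 2 (mod 7)
Result: 1 + 3x + 2x^2

f + g = 1 + 3x + 2x^2


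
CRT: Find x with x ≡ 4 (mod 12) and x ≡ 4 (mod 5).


m₁ = 12, m₂ = 5, gcd = 1, so CRT applies. M = m₁·m₂ = 60
Let M₁ = M/m₁ = 5, M₂ = M/m₂ = 12
Find y₁ ≡ M₁⁻¹ (mod m₁): 5⁻¹ ≡ 5 (mod 12)
Find y₂ ≡ M₂⁻¹ (mod m₂): 12⁻¹ ≡ 3 (mod 5)
x = a₁·M₁·y₁ + a₂·M₂·y₂ = 4·5·5 + 4·12·3 = 244
Reduce mod 60: x ≡ 4
Check: 4 mod 12 = 4 ✓, 4 mod 5 = 4 ✓

x ≡ 4 (mod 60)


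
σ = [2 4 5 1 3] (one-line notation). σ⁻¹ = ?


To find σ⁻¹, swap domain and range:
σ(1) = 2 → σ⁻¹(2) = 1
σ(2) = 4 → σ⁻¹(4) = 2
σ(3) = 5 → σ⁻¹(5) = 3
σ(4) = 1 → σ⁻¹(1) = 4
σ(5) = 3 → σ⁻¹(3) = 5

σ⁻¹ = [4 1 5 2 3]


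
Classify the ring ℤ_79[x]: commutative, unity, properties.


ℤ_79 is a field (n prime), so ℤ_79[x] is a commutative integral domain with unity
Commutative: Yes
Integral domain: Yes
Has unity: Yes

ℤ_79[x]: Commutative=Yes, Unity=Yes


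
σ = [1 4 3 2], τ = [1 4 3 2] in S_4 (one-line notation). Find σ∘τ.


σ∘τ: apply τ first, then σ
1 →τ 1 →σ 1
2 →τ 4 →σ 2
3 →τ 3 →σ 3
4 →τ 2 →σ 4

σ∘τ = [1 2 3 4]


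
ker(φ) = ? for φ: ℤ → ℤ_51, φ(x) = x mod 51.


Kernel = preimage of identity
ker(φ) = {x ∈ ℤ : x ≡ 0 (mod 51)} = 51ℤ = {0, ±51, ±102, ...}

ker(φ) = 51ℤ


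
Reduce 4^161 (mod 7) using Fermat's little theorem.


Fermat's little theorem: if p is prime and gcd(a,p)=1, then a^(p-1) ≡ 1 (mod p)
p = 7 is prime, gcd(4,7) = 1
Reduce exponent: 161 mod 6 = 5
So 4^161 ≡ 4^5 (mod 7)
4^5 mod 7 = 2

4^161 ≡ 2 (mod 7)


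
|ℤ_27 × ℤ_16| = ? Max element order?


|ℤ_27 × ℤ_16| = 27 × 16 = 432
Max element order = lcm(27,16) = 432
Cyclic? Yes (gcd=1)

|ℤ_27×ℤ_16| = 432, max element order = 432


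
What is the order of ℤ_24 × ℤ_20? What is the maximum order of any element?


|ℤ_24 × ℤ_20| = 24 × 20 = 480
Max element order = lcm(24,20) = 120
Cyclic? No (gcd=4)

|ℤ_24×ℤ_20| = 480, max element order = 120


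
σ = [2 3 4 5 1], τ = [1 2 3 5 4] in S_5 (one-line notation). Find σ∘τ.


σ∘τ: apply τ first, then σ
1 →τ 1 →σ 2
2 →τ 2 →σ 3
3 →τ 3 →σ 4
4 →τ 5 →σ 1
5 →τ 4 →σ 5

σ∘τ = [2 3 4 1 5]


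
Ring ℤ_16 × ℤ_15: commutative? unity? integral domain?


Direct product ring; commutative with unity (1,1); but (1,0)·(0,1) = (0,0) gives zero divisors, so not an integral domain
Commutative: Yes
Integral domain: No
Has unity: Yes

ℤ_16 × ℤ_15: Commutative=Yes, Unity=Yes


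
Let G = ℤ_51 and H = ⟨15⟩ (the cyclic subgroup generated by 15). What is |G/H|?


|⟨15⟩| = n / gcd(15, 51) = 51 / 3 = 17
H is normal (ℤ_51 is abelian).
|G/H| = |G| / |H| = 51 / 17 = 3

|G/H| = 3


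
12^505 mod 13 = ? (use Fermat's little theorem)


Fermat's little theorem: if p is prime and gcd(a,p)=1, then a^(p-1) ≡ 1 (mod p)
p = 13 is prime, gcd(12,13) = 1
Reduce exponent: 505 mod 12 = 1
So 12^505 ≡ 12^1 (mod 13)
12^1 mod 13 = 12

12^505 ≡ 12 (mod 13)


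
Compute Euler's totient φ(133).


Factor n: 133 = 7 × 19
φ(n) = n · ∏(1 - 1/p) over distinct primes p | n
φ(133) = 133 · (1 - 1/7) · (1 - 1/19) = 108

φ(133) = 108


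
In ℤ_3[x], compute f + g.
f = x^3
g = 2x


Add coefficients mod 3:
x^0: 0 + 0 = 0 (mod 3)
x^1: 0 + 2 = 2 (mod 3)
x^2: 0 + 0 = 0 (mod 3)
x^3: 1 + 0 = 1 (mod 3)
Result: 2x + x^3

f + g = 2x + x^3


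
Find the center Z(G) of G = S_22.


Z(G) = {g ∈ G | gx = xg for all x ∈ G}
S_n is non-abelian for n ≥ 3; Z(S_22) is trivial

Z(S_22) = {e}


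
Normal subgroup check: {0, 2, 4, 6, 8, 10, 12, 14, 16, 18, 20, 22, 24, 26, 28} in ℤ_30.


H = {0, 2, 4, 6, 8, 10, 12, 14, 16, 18, 20, 22, 24, 26, 28} in ℤ_30
ℤ_30 is abelian; every subgroup of an abelian group is normal

Yes, normal subgroup


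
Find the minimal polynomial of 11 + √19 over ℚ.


Let α = 11 + √19. Then α - 11 = √19, so (α - 11)² = 19, giving α² - 22α + 102 = 0. Degree 2 and α ∉ ℚ, so this is the minimal polynomial.

Minimal polynomial: x² - 22x + 102


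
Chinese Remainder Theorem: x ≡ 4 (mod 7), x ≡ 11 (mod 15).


m₁ = 7, m₂ = 15, gcd = 1, so CRT applies. M = m₁·m₂ = 105
Let M₁ = M/m₁ = 15, M₂ = M/m₂ = 7
Find y₁ ≡ M₁⁻¹ (mod m₁): 15⁻¹ ≡ 1 (mod 7)
Find y₂ ≡ M₂⁻¹ (mod m₂): 7⁻¹ ≡ 13 (mod 15)
x = a₁·M₁·y₁ + a₂·M₂·y₂ = 4·15·1 + 11·7·13 = 1061
Reduce mod 105: x ≡ 11
Check: 11 mod 7 = 4 ✓, 11 mod 15 = 11 ✓

x ≡ 11 (mod 105)


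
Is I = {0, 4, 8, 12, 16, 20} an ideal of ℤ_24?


Check ideal conditions for I = {0, 4, 8, 12, 16, 20} in ℤ_24:
(1) I is an additive subgroup? Yes
(2) For r ∈ ℤ_24 and a ∈ I: r·a ∈ I? Yes

Yes, I is an ideal of ℤ_24


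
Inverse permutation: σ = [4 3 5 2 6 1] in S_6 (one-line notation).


To find σ⁻¹, swap domain and range:
σ(1) = 4 → σ⁻¹(4) = 1
σ(2) = 3 → σ⁻¹(3) = 2
σ(3) = 5 → σ⁻¹(5) = 3
σ(4) = 2 → σ⁻¹(2) = 4
σ(5) = 6 → σ⁻¹(6) = 5
σ(6) = 1 → σ⁻¹(1) = 6

σ⁻¹ = [6 4 2 1 3 5]


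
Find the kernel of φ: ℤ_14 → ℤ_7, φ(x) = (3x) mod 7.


Kernel = preimage of identity
ker(φ) = {x ∈ ℤ_14 : 3x ≡ 0 (mod 7)}. Since 7 | 14, φ is well-defined. The kernel is the cyclic subgroup ⟨7⟩ of ℤ_14 (order 2), i.e. {0, 7}

ker(φ) = {0, 7}


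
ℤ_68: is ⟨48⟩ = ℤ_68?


g generates ℤ_n iff gcd(g, n) = 1
gcd(48, 68) = 4
Since gcd = 4 ≠ 1, ⟨48⟩ has order 17 < 68, so 48 is not a generator.

No, 48 does not generate ℤ_68


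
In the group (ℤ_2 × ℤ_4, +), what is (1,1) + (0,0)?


Operation: componentwise addition mod (2, 4)
(1,1) + (0,0) = ((a₁+b₁) mod 2, (a₂+b₂) mod 4) with a = (1,1), b = (0,0)

(1,1) + (0,0) = (1,1)


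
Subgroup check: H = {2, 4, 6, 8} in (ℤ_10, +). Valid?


Subgroup test for H = {2, 4, 6, 8} in (ℤ_10, +):
(1) 0 ∈ H? No
(2) Closure: for all a,b ∈ H, (a+b) mod 10 ∈ H? No  [counterexample: 2 + 8 = 0 ∉ H]
(3) Inverses: for all a ∈ H, -a mod 10 ∈ H? Yes

No, H is not a subgroup of ℤ_10


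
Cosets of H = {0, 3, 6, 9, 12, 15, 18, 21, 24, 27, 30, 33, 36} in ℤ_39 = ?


H = {0, 3, 6, 9, 12, 15, 18, 21, 24, 27, 30, 33, 36}, |H| = 13
Number of cosets = |G|/|H| = 39/13 = 3
0 + H = {0, 3, 6, 9, 12, 15, 18, 21, 24, 27, 30, 33, 36}
1 + H = {1, 4, 7, 10, 13, 16, 19, 22, 25, 28, 31, 34, 37}
2 + H = {2, 5, 8, 11, 14, 17, 20, 23, 26, 29, 32, 35, 38}

Cosets: 0+H={0,3,6,9,12,15,18,21,24,27,30,33,36}; 1+H={1,4,7,10,13,16,19,22,25,28,31,34,37}; 2+H={2,5,8,11,14,17,20,23,26,29,32,35,38}


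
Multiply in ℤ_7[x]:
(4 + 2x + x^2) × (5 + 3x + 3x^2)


Expand and collect like terms; reduce coefficients mod 7:
x^0: 4·5 = 20 ≡ 6 (mod 7)
x^1: 4·3 + 2·5 = 22 ≡ 1 (mod 7)
x^2: 4·3 + 2·3 + 1·5 = 23 ≡ 2 (mod 7)
x^3: 2·3 + 1·3 = 9 ≡ 2 (mod 7)
x^4: 1·3 = 3 ≡ 3 (mod 7)
Result: 6 + x + 2x^2 + 2x^3 + 3x^4

f · g = 6 + x + 2x^2 + 2x^3 + 3x^4


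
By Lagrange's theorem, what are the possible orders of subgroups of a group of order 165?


Lagrange's theorem: |H| divides |G|
|G| = 165
Divisors of 165: 1, 3, 5, 11, 15, 33, 55, 165

Possible subgroup orders: {1, 3, 5, 11, 15, 33, 55, 165}


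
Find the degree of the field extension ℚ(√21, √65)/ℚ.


[ℚ(√21,√65):ℚ] = [ℚ(√21,√65):ℚ(√21)]·[ℚ(√21):ℚ] = 2·2 = 4

[ℚ(√21, √65)/ℚ] = 4


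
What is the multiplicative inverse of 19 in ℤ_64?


Use the extended Euclidean algorithm to write 1 = 19·s + 64·t; then s mod 64 is the inverse.
Euclidean algorithm:
  19 = 0·64 + 19
  64 = 3·19 + 7
  19 = 2·7 + 5
  7 = 1·5 + 2
  5 = 2·2 + 1
  2 = 2·1 + 0
gcd(19,64) = 1
Back-substitution gives: 19·(27) + 64·(-8) = 1
So 19⁻¹ ≡ 27 ≡ 27 (mod 64)
Check: 19 × 27 = 513 ≡ 1 (mod 64) ✓

19⁻¹ ≡ 27 (mod 64)


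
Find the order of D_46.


|D_n| = 2n (n rotations and n reflections)
|D_46| = 2×46 = 92

|D_46| = 92


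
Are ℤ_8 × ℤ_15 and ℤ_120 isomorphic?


Comparing ℤ_8 × ℤ_15 and ℤ_120:
gcd(8,15) = 1, so ℤ_8 × ℤ_15 ≅ ℤ_120 (CRT)

Yes, ℤ_8 × ℤ_15 ≅ ℤ_120


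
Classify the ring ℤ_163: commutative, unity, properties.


ℤ_163 is a commutative ring with unity 1; 163 is prime, so ℤ_163 is a field (hence an integral domain)
Commutative: Yes
Integral domain: Yes
Has unity: Yes

ℤ_163: Commutative=Yes, Unity=Yes


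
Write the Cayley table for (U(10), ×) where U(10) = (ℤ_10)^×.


Elements: {1, 3, 7, 9}
Operation: multiplication mod 10
Entry (a, b) = (a × b) mod 10

Cayley table:
  | 1 | 3 | 7 | 9
1 | 1 | 3 | 7 | 9
3 | 3 | 9 | 1 | 7
7 | 7 | 1 | 9 | 3
9 | 9 | 7 | 3 | 1


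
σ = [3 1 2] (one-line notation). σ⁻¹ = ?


To find σ⁻¹, swap domain and range:
σ(1) = 3 → σ⁻¹(3) = 1
σ(2) = 1 → σ⁻¹(1) = 2
σ(3) = 2 → σ⁻¹(2) = 3

σ⁻¹ = [2 3 1]


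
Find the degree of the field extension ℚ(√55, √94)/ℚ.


[ℚ(√55,√94):ℚ] = [ℚ(√55,√94):ℚ(√55)]·[ℚ(√55):ℚ] = 2·2 = 4

[ℚ(√55, √94)/ℚ] = 4


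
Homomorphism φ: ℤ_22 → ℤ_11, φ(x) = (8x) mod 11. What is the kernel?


Kernel = preimage of identity
ker(φ) = {x ∈ ℤ_22 : 8x ≡ 0 (mod 11)}. Since 11 | 22, φ is well-defined. The kernel is the cyclic subgroup ⟨11⟩ of ℤ_22 (order 2), i.e. {0, 11}

ker(φ) = {0, 11}


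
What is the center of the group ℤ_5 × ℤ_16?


Z(G) = {g ∈ G | gx = xg for all x ∈ G}
Direct product of abelian groups is abelian, so Z(G) = G

Z(ℤ_5 × ℤ_16) = ℤ_5 × ℤ_16


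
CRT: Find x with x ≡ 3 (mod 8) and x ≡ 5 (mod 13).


m₁ = 8, m₂ = 13, gcd = 1, so CRT applies. M = m₁·m₂ = 104
Let M₁ = M/m₁ = 13, M₂ = M/m₂ = 8
Find y₁ ≡ M₁⁻¹ (mod m₁): 13⁻¹ ≡ 5 (mod 8)
Find y₂ ≡ M₂⁻¹ (mod m₂): 8⁻¹ ≡ 5 (mod 13)
x = a₁·M₁·y₁ + a₂·M₂·y₂ = 3·13·5 + 5·8·5 = 395
Reduce mod 104: x ≡ 83
Check: 83 mod 8 = 3 ✓, 83 mod 13 = 5 ✓

x ≡ 83 (mod 104)


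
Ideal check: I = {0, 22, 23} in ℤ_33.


Check ideal conditions for I = {0, 22, 23} in ℤ_33:
(1) I is an additive subgroup? No
(2) For r ∈ ℤ_33 and a ∈ I: r·a ∈ I? No  [counterexample: r=2, a=22, r·a mod 33 = 11 ∉ I]

No, I is not an ideal of ℤ_33


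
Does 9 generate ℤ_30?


g generates ℤ_n iff gcd(g, n) = 1
gcd(9, 30) = 3
Since gcd = 3 ≠ 1, ⟨9⟩ has order 10 < 30, so 9 is not a generator.

No, 9 does not generate ℤ_30


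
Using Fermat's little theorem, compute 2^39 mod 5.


Fermat's little theorem: if p is prime and gcd(a,p)=1, then a^(p-1) ≡ 1 (mod p)
p = 5 is prime, gcd(2,5) = 1
Reduce exponent: 39 mod 4 = 3
So 2^39 ≡ 2^3 (mod 5)
2^3 mod 5 = 3

2^39 ≡ 3 (mod 5)


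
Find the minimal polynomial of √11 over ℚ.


√11 satisfies x² - 11 = 0, irreducible over ℚ since 11 is squarefree

Minimal polynomial: x² - 11


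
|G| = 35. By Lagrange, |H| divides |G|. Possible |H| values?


Lagrange's theorem: |H| divides |G|
|G| = 35
Divisors of 35: 1, 5, 7, 35

Possible subgroup orders: {1, 5, 7, 35}


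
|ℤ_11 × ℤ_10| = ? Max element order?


|ℤ_11 × ℤ_10| = 11 × 10 = 110
Max element order = lcm(11,10) = 110
Cyclic? Yes (gcd=1)

|ℤ_11×ℤ_10| = 110, max element order = 110


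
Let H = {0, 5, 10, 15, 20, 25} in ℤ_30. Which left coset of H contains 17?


17 + H = {17 + h (mod 30) : h ∈ H}
17+0=17, 17+5=22, 17+10=27, 17+15=2, 17+20=7, 17+25=12
17 + H = {2, 7, 12, 17, 22, 27} = 2 + H

17 + H = {2, 7, 12, 17, 22, 27}


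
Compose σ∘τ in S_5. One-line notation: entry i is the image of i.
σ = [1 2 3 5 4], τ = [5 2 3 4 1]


σ∘τ: apply τ first, then σ
1 →τ 5 →σ 4
2 →τ 2 →σ 2
3 →τ 3 →σ 3
4 →τ 4 →σ 5
5 →τ 1 →σ 1

σ∘τ = [4 2 3 5 1]


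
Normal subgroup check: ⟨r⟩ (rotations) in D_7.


H = ⟨r⟩ (rotations) in D_7
The rotation subgroup ⟨r⟩ has index 2 in D_7, so it is normal

Yes, normal subgroup


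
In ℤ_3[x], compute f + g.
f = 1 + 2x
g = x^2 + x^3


Add coefficients mod 3:
x^0: 1 + 0 = 1 (mod 3)
x^1: 2 + 0 = 2 (mod 3)
x^2: 0 + 1 = 1 (mod 3)
x^3: 0 + 1 = 1 (mod 3)
Result: 1 + 2x + x^2 + x^3

f + g = 1 + 2x + x^2 + x^3


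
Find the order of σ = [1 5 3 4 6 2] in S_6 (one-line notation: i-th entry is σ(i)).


Cycle decomposition: (2 5 6)
Cycle lengths: 3
Order = lcm(3) = 3

ord(σ) = 3


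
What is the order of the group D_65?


|D_n| = 2n (n rotations and n reflections)
|D_65| = 2×65 = 130

|D_65| = 130


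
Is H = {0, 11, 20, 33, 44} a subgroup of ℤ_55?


Subgroup test for H = {0, 11, 20, 33, 44} in (ℤ_55, +):
(1) 0 ∈ H? Yes
(2) Closure: for all a,b ∈ H, (a+b) mod 55 ∈ H? No  [counterexample: 11 + 11 = 22 ∉ H]
(3) Inverses: for all a ∈ H, -a mod 55 ∈ H? No

No, H is not a subgroup of ℤ_55


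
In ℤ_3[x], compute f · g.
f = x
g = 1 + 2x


Expand and collect like terms; reduce coefficients mod 3:
x^0: 0·1 = 0 ≡ 0 (mod 3)
x^1: 0·2 + 1·1 = 1 ≡ 1 (mod 3)
x^2: 1·2 = 2 ≡ 2 (mod 3)
Result: x + 2x^2

f · g = x + 2x^2


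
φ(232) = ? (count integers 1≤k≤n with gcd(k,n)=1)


Factor n: 232 = 2^3 × 29
φ(n) = n · ∏(1 - 1/p) over distinct primes p | n
φ(232) = 232 · (1 - 1/2) · (1 - 1/29) = 112

φ(232) = 112


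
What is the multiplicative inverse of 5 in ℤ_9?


Use the extended Euclidean algorithm to write 1 = 5·s + 9·t; then s mod 9 is the inverse.
Euclidean algorithm:
  5 = 0·9 + 5
  9 = 1·5 + 4
  5 = 1·4 + 1
  4 = 4·1 + 0
gcd(5,9) = 1
Back-substitution gives: 5·(2) + 9·(-1) = 1
So 5⁻¹ ≡ 2 ≡ 2 (mod 9)
Check: 5 × 2 = 10 ≡ 1 (mod 9) ✓

5⁻¹ ≡ 2 (mod 9)


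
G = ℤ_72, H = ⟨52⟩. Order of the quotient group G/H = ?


|⟨52⟩| = n / gcd(52, 72) = 72 / 4 = 18
H is normal (ℤ_72 is abelian).
|G/H| = |G| / |H| = 72 / 18 = 4

|G/H| = 4


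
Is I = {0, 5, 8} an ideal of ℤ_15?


Check ideal conditions for I = {0, 5, 8} in ℤ_15:
(1) I is an additive subgroup? No
(2) For r ∈ ℤ_15 and a ∈ I: r·a ∈ I? No  [counterexample: r=2, a=5, r·a mod 15 = 10 ∉ I]

No, I is not an ideal of ℤ_15


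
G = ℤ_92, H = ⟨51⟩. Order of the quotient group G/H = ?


|⟨51⟩| = n / gcd(51, 92) = 92 / 1 = 92
H is normal (ℤ_92 is abelian).
|G/H| = |G| / |H| = 92 / 92 = 1

|G/H| = 1


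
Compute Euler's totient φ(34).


Factor n: 34 = 2 × 17
φ(n) = n · ∏(1 - 1/p) over distinct primes p | n
φ(34) = 34 · (1 - 1/2) · (1 - 1/17) = 16

φ(34) = 16


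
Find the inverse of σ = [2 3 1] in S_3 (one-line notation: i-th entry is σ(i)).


To find σ⁻¹, swap domain and range:
σ(1) = 2 → σ⁻¹(2) = 1
σ(2) = 3 → σ⁻¹(3) = 2
σ(3) = 1 → σ⁻¹(1) = 3

σ⁻¹ = [3 1 2]


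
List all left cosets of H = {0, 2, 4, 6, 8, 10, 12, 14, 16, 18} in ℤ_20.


H = {0, 2, 4, 6, 8, 10, 12, 14, 16, 18}, |H| = 10
Number of cosets = |G|/|H| = 20/10 = 2
0 + H = {0, 2, 4, 6, 8, 10, 12, 14, 16, 18}
1 + H = {1, 3, 5, 7, 9, 11, 13, 15, 17, 19}

Cosets: 0+H={0,2,4,6,8,10,12,14,16,18}; 1+H={1,3,5,7,9,11,13,15,17,19}


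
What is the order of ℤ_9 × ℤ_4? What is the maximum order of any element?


|ℤ_9 × ℤ_4| = 9 × 4 = 36
Max element order = lcm(9,4) = 36
Cyclic? Yes (gcd=1)

|ℤ_9×ℤ_4| = 36, max element order = 36


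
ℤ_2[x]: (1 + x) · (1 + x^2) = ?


Expand and collect like terms; reduce coefficients mod 2:
x^0: 1·1 = 1 ≡ 1 (mod 2)
x^1: 1·0 + 1·1 = 1 ≡ 1 (mod 2)
x^2: 1·1 + 1·0 = 1 ≡ 1 (mod 2)
x^3: 1·1 = 1 ≡ 1 (mod 2)
Result: 1 + x + x^2 + x^3

f · g = 1 + x + x^2 + x^3


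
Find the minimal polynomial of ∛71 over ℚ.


∛71 satisfies x³ - 71 = 0, irreducible over ℚ (no rational root; 71 is not a perfect cube)

Minimal polynomial: x³ - 71


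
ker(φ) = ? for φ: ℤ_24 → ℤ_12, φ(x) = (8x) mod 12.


Kernel = preimage of identity
ker(φ) = {x ∈ ℤ_24 : 8x ≡ 0 (mod 12)}. Since 12 | 24, φ is well-defined. The kernel is the cyclic subgroup ⟨3⟩ of ℤ_24 (order 8), i.e. {0, 3, 6, 9, 12, 15, 18, 21}

ker(φ) = {0, 3, 6, 9, 12, 15, 18, 21}


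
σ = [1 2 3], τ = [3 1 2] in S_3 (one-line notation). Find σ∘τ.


σ∘τ: apply τ first, then σ
1 →τ 3 →σ 3
2 →τ 1 →σ 1
3 →τ 2 →σ 2

σ∘τ = [3 1 2]


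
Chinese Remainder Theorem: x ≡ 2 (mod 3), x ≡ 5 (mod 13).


m₁ = 3, m₂ = 13, gcd = 1, so CRT applies. M = m₁·m₂ = 39
Let M₁ = M/m₁ = 13, M₂ = M/m₂ = 3
Find y₁ ≡ M₁⁻¹ (mod m₁): 13⁻¹ ≡ 1 (mod 3)
Find y₂ ≡ M₂⁻¹ (mod m₂): 3⁻¹ ≡ 9 (mod 13)
x = a₁·M₁·y₁ + a₂·M₂·y₂ = 2·13·1 + 5·3·9 = 161
Reduce mod 39: x ≡ 5
Check: 5 mod 3 = 2 ✓, 5 mod 13 = 5 ✓

x ≡ 5 (mod 39)


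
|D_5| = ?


|D_n| = 2n (n rotations and n reflections)
|D_5| = 2×5 = 10

|D_5| = 10


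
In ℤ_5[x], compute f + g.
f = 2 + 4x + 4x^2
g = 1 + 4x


Add coefficients mod 5:
x^0: 2 + 1 = 3 (mod 5)
x^1: 4 + 4 = 3 (mod 5)
x^2: 4 + 0 = 4 (mod 5)
Result: 3 + 3x + 4x^2

f + g = 3 + 3x + 4x^2


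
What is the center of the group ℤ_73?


Z(G) = {g ∈ G | gx = xg for all x ∈ G}
ℤ_73 is abelian, so Z(G) = G

Z(ℤ_73) = ℤ_73


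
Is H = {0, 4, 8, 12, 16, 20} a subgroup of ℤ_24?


Subgroup test for H = {0, 4, 8, 12, 16, 20} in (ℤ_24, +):
(1) 0 ∈ H? Yes
(2) Closure: for all a,b ∈ H, (a+b) mod 24 ∈ H? Yes
(3) Inverses: for all a ∈ H, -a mod 24 ∈ H? Yes

Yes, H is a subgroup of ℤ_24


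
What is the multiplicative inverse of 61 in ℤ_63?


Use the extended Euclidean algorithm to write 1 = 61·s + 63·t; then s mod 63 is the inverse.
Euclidean algorithm:
  61 = 0·63 + 61
  63 = 1·61 + 2
  61 = 30·2 + 1
  2 = 2·1 + 0
gcd(61,63) = 1
Back-substitution gives: 61·(31) + 63·(-30) = 1
So 61⁻¹ ≡ 31 ≡ 31 (mod 63)
Check: 61 × 31 = 1891 ≡ 1 (mod 63) ✓

61⁻¹ ≡ 31 (mod 63)


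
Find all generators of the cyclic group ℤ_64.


g generates ℤ_n iff gcd(g,n) = 1
Prime factors of 64: 2
Generators are g ∈ {1,...,63} not divisible by any of these primes.
Generators: {1, 3, 5, 7, 9, 11, 13, 15, 17, 19, 21, 23, 25, 27, 29, 31, 33, 35, 37, 39, 41, 43, 45, 47, 49, 51, 53, 55, 57, 59, 61, 63}
Number of generators = φ(64) = 32

Generators of ℤ_64 = {1, 3, 5, 7, 9, 11, 13, 15, 17, 19, 21, 23, 25, 27, 29, 31, 33, 35, 37, 39, 41, 43, 45, 47, 49, 51, 53, 55, 57, 59, 61, 63}


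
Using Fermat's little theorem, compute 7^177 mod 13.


Fermat's little theorem: if p is prime and gcd(a,p)=1, then a^(p-1) ≡ 1 (mod p)
p = 13 is prime, gcd(7,13) = 1
Reduce exponent: 177 mod 12 = 9
So 7^177 ≡ 7^9 (mod 13)
7^9 mod 13 = 8

7^177 ≡ 8 (mod 13)


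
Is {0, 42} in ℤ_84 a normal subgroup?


H = {0, 42} in ℤ_84
ℤ_84 is abelian; every subgroup of an abelian group is normal

Yes, normal subgroup


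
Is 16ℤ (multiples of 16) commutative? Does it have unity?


16ℤ is a commutative ring under +,× but has no multiplicative identity (1 ∉ 16ℤ); it has no zero divisors, but without unity it is not an integral domain
Commutative: Yes
Integral domain: No
Has unity: No

16ℤ (multiples of 16): Commutative=Yes, Unity=No


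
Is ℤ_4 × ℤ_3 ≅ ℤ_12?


Comparing ℤ_4 × ℤ_3 and ℤ_12:
gcd(4,3) = 1, so ℤ_4 × ℤ_3 ≅ ℤ_12 (CRT)

Yes, ℤ_4 × ℤ_3 ≅ ℤ_12


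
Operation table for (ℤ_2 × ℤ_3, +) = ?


Elements: {(0,0), (0,1), (0,2), (1,0), (1,1), (1,2)}
Operation: componentwise addition mod (2, 3)
Entry (a, b) = ((a₁+b₁) mod 2, (a₂+b₂) mod 3)

Cayley table:
      | (0,0) | (0,1) | (0,2) | (1,0) | (1,1) | (1,2)
(0,0) | (0,0) | (0,1) | (0,2) | (1,0) | (1,1) | (1,2)
(0,1) | (0,1) | (0,2) | (0,0) | (1,1) | (1,2) | (1,0)
(0,2) | (0,2) | (0,0) | (0,1) | (1,2) | (1,0) | (1,1)
(1,0) | (1,0) | (1,1) | (1,2) | (0,0) | (0,1) | (0,2)
(1,1) | (1,1) | (1,2) | (1,0) | (0,1) | (0,2) | (0,0)
(1,2) | (1,2) | (1,0) | (1,1) | (0,2) | (0,0) | (0,1)
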